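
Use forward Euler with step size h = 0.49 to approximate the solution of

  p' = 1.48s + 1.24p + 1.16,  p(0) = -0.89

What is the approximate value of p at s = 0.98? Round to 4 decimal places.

Euler: p_{n+1} = p_n + h·f(s_n, p_n).
s=0.000000, p=-0.890000: f=0.056400 → p ← -0.890000 + 0.49·0.056400 = -0.862364
s=0.490000, p=-0.862364: f=0.815869 → p ← -0.862364 + 0.49·0.815869 = -0.462588
p(0.98) ≈ -0.4626

-0.4626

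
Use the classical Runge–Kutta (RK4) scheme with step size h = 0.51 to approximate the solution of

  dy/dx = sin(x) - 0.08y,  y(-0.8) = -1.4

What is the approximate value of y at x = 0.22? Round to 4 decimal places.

-1.5521

RK4: k1 = f(x_n, y_n); k2 = f(x_n + h/2, y_n + (h/2)·k1); k3 = f(x_n + h/2, y_n + (h/2)·k2); k4 = f(x_n + h, y_n + h·k3); y_{n+1} = y_n + (h/6)·(k1 + 2k2 + 2k3 + k4).
x=-0.800000, y=-1.400000:
  k1 = f(-0.800000, -1.400000) = -0.605356
  k2 = f(-0.545000, -1.554366) = -0.394069
  k3 = f(-0.545000, -1.500488) = -0.398379
  k4 = f(-0.290000, -1.603173) = -0.157698
  y ← -1.400000 + (0.51/6)·(k1 + 2k2 + 2k3 + k4) = -1.599576
x=-0.290000, y=-1.599576:
  k1 = f(-0.290000, -1.599576) = -0.157986
  k2 = f(-0.035000, -1.639862) = 0.096196
  k3 = f(-0.035000, -1.575046) = 0.091011
  k4 = f(0.220000, -1.553160) = 0.342482
  y ← -1.599576 + (0.51/6)·(k1 + 2k2 + 2k3 + k4) = -1.552068
y(0.22) ≈ -1.5521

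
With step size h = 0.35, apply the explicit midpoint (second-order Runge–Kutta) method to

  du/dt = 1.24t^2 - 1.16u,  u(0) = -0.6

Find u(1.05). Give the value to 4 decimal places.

0.1831

Midpoint: k1 = f(t_n, u_n); k2 = f(t_n + h/2, u_n + (h/2)·k1); u_{n+1} = u_n + h·k2.
t=0.000000, u=-0.600000:
  k1 = f(0.000000, -0.600000) = 0.696000
  k2 = f(0.175000, -0.478200) = 0.592687
  u ← -0.600000 + 0.35·0.592687 = -0.392560
t=0.350000, u=-0.392560:
  k1 = f(0.350000, -0.392560) = 0.607269
  k2 = f(0.525000, -0.286287) = 0.673868
  u ← -0.392560 + 0.35·0.673868 = -0.156706
t=0.700000, u=-0.156706:
  k1 = f(0.700000, -0.156706) = 0.789378
  k2 = f(0.875000, -0.018564) = 0.970910
  u ← -0.156706 + 0.35·0.970910 = 0.183113
u(1.05) ≈ 0.1831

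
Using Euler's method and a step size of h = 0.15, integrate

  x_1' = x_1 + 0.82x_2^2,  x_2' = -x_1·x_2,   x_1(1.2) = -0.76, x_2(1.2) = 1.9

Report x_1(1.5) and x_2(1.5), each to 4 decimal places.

0.0566, 2.2531

Euler on (x_1,x_2): x_1_{n+1} = x_1_n + h·x_1', x_2_{n+1} = x_2_n + h·x_2'.
1.200000: (-0.760000, 1.900000); f=(2.200200, 1.444000) → (-0.429970, 2.116600)
1.350000: (-0.429970, 2.116600); f=(3.243626, 0.910075) → (0.056574, 2.253111)
(x_1(1.5), x_2(1.5)) ≈ (0.0566, 2.2531)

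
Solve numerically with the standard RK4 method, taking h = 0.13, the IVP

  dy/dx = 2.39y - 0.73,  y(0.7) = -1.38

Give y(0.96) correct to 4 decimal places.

-2.8319

RK4: k1 = f(x_n, y_n); k2 = f(x_n + h/2, y_n + (h/2)·k1); k3 = f(x_n + h/2, y_n + (h/2)·k2); k4 = f(x_n + h, y_n + h·k3); y_{n+1} = y_n + (h/6)·(k1 + 2k2 + 2k3 + k4).
x=0.700000, y=-1.380000:
  k1 = f(0.700000, -1.380000) = -4.028200
  k2 = f(0.765000, -1.641833) = -4.653981
  k3 = f(0.765000, -1.682509) = -4.751196
  k4 = f(0.830000, -1.997655) = -5.504397
  y ← -1.380000 + (0.13/6)·(k1 + 2k2 + 2k3 + k4) = -1.994097
x=0.830000, y=-1.994097:
  k1 = f(0.830000, -1.994097) = -5.495892
  k2 = f(0.895000, -2.351330) = -6.349679
  k3 = f(0.895000, -2.406826) = -6.482315
  k4 = f(0.960000, -2.836798) = -7.509948
  y ← -1.994097 + (0.13/6)·(k1 + 2k2 + 2k3 + k4) = -2.831944
y(0.96) ≈ -2.8319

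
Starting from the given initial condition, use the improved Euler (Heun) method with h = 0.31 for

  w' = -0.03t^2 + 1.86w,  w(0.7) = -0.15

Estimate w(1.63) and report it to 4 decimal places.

-0.8717

Heun: k1 = f(t_n, w_n); k2 = f(t_n + h, w_n + h·k1); w_{n+1} = w_n + (h/2)·(k1 + k2).
t=0.700000, w=-0.150000:
  k1 = f(0.700000, -0.150000) = -0.293700
  k2 = f(1.010000, -0.241047) = -0.478950
  w ← -0.150000 + (0.31/2)·(-0.293700 + (-0.478950)) = -0.269761
t=1.010000, w=-0.269761:
  k1 = f(1.010000, -0.269761) = -0.532358
  k2 = f(1.320000, -0.434792) = -0.860985
  w ← -0.269761 + (0.31/2)·(-0.532358 + (-0.860985)) = -0.485729
t=1.320000, w=-0.485729:
  k1 = f(1.320000, -0.485729) = -0.955728
  k2 = f(1.630000, -0.782005) = -1.534236
  w ← -0.485729 + (0.31/2)·(-0.955728 + (-1.534236)) = -0.871673
w(1.63) ≈ -0.8717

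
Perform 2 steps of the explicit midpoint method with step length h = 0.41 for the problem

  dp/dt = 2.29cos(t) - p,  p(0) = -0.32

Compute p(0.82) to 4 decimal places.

Midpoint: k1 = f(t_n, p_n); k2 = f(t_n + h/2, p_n + (h/2)·k1); p_{n+1} = p_n + h·k2.
t=0.000000, p=-0.320000:
  k1 = f(0.000000, -0.320000) = 2.610000
  k2 = f(0.205000, 0.215050) = 2.027000
  p ← -0.320000 + 0.41·2.027000 = 0.511070
t=0.410000, p=0.511070:
  k1 = f(0.410000, 0.511070) = 1.589137
  k2 = f(0.615000, 0.836843) = 1.033568
  p ← 0.511070 + 0.41·1.033568 = 0.934833
p(0.82) ≈ 0.9348

0.9348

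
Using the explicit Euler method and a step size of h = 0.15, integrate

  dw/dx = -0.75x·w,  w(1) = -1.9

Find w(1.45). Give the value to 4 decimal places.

-1.2534

Euler: w_{n+1} = w_n + h·f(x_n, w_n).
x=1.000000, w=-1.900000: f=1.425000 → w ← -1.900000 + 0.15·1.425000 = -1.686250
x=1.150000, w=-1.686250: f=1.454391 → w ← -1.686250 + 0.15·1.454391 = -1.468091
x=1.300000, w=-1.468091: f=1.431389 → w ← -1.468091 + 0.15·1.431389 = -1.253383
w(1.45) ≈ -1.2534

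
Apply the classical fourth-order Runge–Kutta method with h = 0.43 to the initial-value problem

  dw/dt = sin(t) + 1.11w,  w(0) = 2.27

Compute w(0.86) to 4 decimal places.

6.3891

RK4: k1 = f(t_n, w_n); k2 = f(t_n + h/2, w_n + (h/2)·k1); k3 = f(t_n + h/2, w_n + (h/2)·k2); k4 = f(t_n + h, w_n + h·k3); w_{n+1} = w_n + (h/6)·(k1 + 2k2 + 2k3 + k4).
t=0.000000, w=2.270000:
  k1 = f(0.000000, 2.270000) = 2.519700
  k2 = f(0.215000, 2.811736) = 3.334374
  k3 = f(0.215000, 2.986890) = 3.528796
  k4 = f(0.430000, 3.787382) = 4.620865
  w ← 2.270000 + (0.43/6)·(k1 + 2k2 + 2k3 + k4) = 3.765461
t=0.430000, w=3.765461:
  k1 = f(0.430000, 3.765461) = 4.596533
  k2 = f(0.645000, 4.753716) = 5.877823
  k3 = f(0.645000, 5.029193) = 6.183603
  k4 = f(0.860000, 6.424411) = 7.888939
  w ← 3.765461 + (0.43/6)·(k1 + 2k2 + 2k3 + k4) = 6.389058
w(0.86) ≈ 6.3891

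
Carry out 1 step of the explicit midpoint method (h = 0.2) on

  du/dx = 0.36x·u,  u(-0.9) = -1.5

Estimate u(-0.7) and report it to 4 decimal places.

-1.4164

Midpoint: k1 = f(x_n, u_n); k2 = f(x_n + h/2, u_n + (h/2)·k1); u_{n+1} = u_n + h·k2.
x=-0.900000, u=-1.500000:
  k1 = f(-0.900000, -1.500000) = 0.486000
  k2 = f(-0.800000, -1.451400) = 0.418003
  u ← -1.500000 + 0.2·0.418003 = -1.416399
u(-0.7) ≈ -1.4164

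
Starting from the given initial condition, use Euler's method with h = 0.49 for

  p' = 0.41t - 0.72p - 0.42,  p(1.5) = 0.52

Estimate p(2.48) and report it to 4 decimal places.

Euler: p_{n+1} = p_n + h·f(t_n, p_n).
t=1.500000, p=0.520000: f=-0.179400 → p ← 0.520000 + 0.49·(-0.179400) = 0.432094
t=1.990000, p=0.432094: f=0.084792 → p ← 0.432094 + 0.49·0.084792 = 0.473642
p(2.48) ≈ 0.4736

0.4736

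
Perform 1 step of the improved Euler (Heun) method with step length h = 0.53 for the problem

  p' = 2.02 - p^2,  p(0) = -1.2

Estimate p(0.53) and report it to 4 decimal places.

Heun: k1 = f(t_n, p_n); k2 = f(t_n + h, p_n + h·k1); p_{n+1} = p_n + (h/2)·(k1 + k2).
t=0.000000, p=-1.200000:
  k1 = f(0.000000, -1.200000) = 0.580000
  k2 = f(0.530000, -0.892600) = 1.223265
  p ← -1.200000 + (0.53/2)·(0.580000 + 1.223265) = -0.722135
p(0.53) ≈ -0.7221

-0.7221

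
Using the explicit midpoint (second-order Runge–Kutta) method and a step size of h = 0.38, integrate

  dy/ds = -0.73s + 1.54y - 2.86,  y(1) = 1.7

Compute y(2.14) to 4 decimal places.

Midpoint: k1 = f(s_n, y_n); k2 = f(s_n + h/2, y_n + (h/2)·k1); y_{n+1} = y_n + h·k2.
s=1.000000, y=1.700000:
  k1 = f(1.000000, 1.700000) = -0.972000
  k2 = f(1.190000, 1.515320) = -1.395107
  y ← 1.700000 + 0.38·(-1.395107) = 1.169859
s=1.380000, y=1.169859:
  k1 = f(1.380000, 1.169859) = -2.065817
  k2 = f(1.570000, 0.777354) = -2.808975
  y ← 1.169859 + 0.38·(-2.808975) = 0.102449
s=1.760000, y=0.102449:
  k1 = f(1.760000, 0.102449) = -3.987029
  k2 = f(1.950000, -0.655087) = -5.292333
  y ← 0.102449 + 0.38·(-5.292333) = -1.908638
y(2.14) ≈ -1.9086

-1.9086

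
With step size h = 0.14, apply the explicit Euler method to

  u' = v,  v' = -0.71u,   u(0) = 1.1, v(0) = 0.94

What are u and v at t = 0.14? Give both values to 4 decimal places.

1.2316, 0.8307

Euler on (u,v): u_{n+1} = u_n + h·u', v_{n+1} = v_n + h·v'.
0.000000: (1.100000, 0.940000); f=(0.940000, -0.781000) → (1.231600, 0.830660)
(u(0.14), v(0.14)) ≈ (1.2316, 0.8307)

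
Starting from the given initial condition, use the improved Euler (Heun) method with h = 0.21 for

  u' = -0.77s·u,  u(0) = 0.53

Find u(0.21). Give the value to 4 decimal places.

0.5210

Heun: k1 = f(s_n, u_n); k2 = f(s_n + h, u_n + h·k1); u_{n+1} = u_n + (h/2)·(k1 + k2).
s=0.000000, u=0.530000:
  k1 = f(0.000000, 0.530000) = 0.000000
  k2 = f(0.210000, 0.530000) = -0.085701
  u ← 0.530000 + (0.21/2)·(0.000000 + (-0.085701)) = 0.521001
u(0.21) ≈ 0.5210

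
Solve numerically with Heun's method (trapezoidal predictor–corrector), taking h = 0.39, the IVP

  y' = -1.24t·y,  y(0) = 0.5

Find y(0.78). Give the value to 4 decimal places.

0.3408

Heun: k1 = f(t_n, y_n); k2 = f(t_n + h, y_n + h·k1); y_{n+1} = y_n + (h/2)·(k1 + k2).
t=0.000000, y=0.500000:
  k1 = f(0.000000, 0.500000) = 0.000000
  k2 = f(0.390000, 0.500000) = -0.241800
  y ← 0.500000 + (0.39/2)·(0.000000 + (-0.241800)) = 0.452849
t=0.390000, y=0.452849:
  k1 = f(0.390000, 0.452849) = -0.218998
  k2 = f(0.780000, 0.367440) = -0.355388
  y ← 0.452849 + (0.39/2)·(-0.218998 + (-0.355388)) = 0.340844
y(0.78) ≈ 0.3408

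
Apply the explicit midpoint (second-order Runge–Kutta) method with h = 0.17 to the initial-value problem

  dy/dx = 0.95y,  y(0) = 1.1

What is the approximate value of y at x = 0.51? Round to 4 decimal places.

1.7824

Midpoint: k1 = f(x_n, y_n); k2 = f(x_n + h/2, y_n + (h/2)·k1); y_{n+1} = y_n + h·k2.
x=0.000000, y=1.100000:
  k1 = f(0.000000, 1.100000) = 1.045000
  k2 = f(0.085000, 1.188825) = 1.129384
  y ← 1.100000 + 0.17·1.129384 = 1.291995
x=0.170000, y=1.291995:
  k1 = f(0.170000, 1.291995) = 1.227395
  k2 = f(0.255000, 1.396324) = 1.326508
  y ← 1.291995 + 0.17·1.326508 = 1.517502
x=0.340000, y=1.517502:
  k1 = f(0.340000, 1.517502) = 1.441626
  k2 = f(0.425000, 1.640040) = 1.558038
  y ← 1.517502 + 0.17·1.558038 = 1.782368
y(0.51) ≈ 1.7824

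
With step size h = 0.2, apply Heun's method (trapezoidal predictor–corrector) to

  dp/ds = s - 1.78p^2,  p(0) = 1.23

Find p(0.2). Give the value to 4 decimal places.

0.8956

Heun: k1 = f(s_n, p_n); k2 = f(s_n + h, p_n + h·k1); p_{n+1} = p_n + (h/2)·(k1 + k2).
s=0.000000, p=1.230000:
  k1 = f(0.000000, 1.230000) = -2.692962
  k2 = f(0.200000, 0.691408) = -0.650919
  p ← 1.230000 + (0.2/2)·(-2.692962 + (-0.650919)) = 0.895612
p(0.2) ≈ 0.8956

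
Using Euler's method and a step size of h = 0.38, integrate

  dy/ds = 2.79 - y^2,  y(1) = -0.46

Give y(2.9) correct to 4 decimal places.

1.6732

Euler: y_{n+1} = y_n + h·f(s_n, y_n).
s=1.000000, y=-0.460000: f=2.578400 → y ← -0.460000 + 0.38·2.578400 = 0.519792
s=1.380000, y=0.519792: f=2.519816 → y ← 0.519792 + 0.38·2.519816 = 1.477322
s=1.760000, y=1.477322: f=0.607519 → y ← 1.477322 + 0.38·0.607519 = 1.708179
s=2.140000, y=1.708179: f=-0.127877 → y ← 1.708179 + 0.38·(-0.127877) = 1.659586
s=2.520000, y=1.659586: f=0.035774 → y ← 1.659586 + 0.38·0.035774 = 1.673180
y(2.9) ≈ 1.6732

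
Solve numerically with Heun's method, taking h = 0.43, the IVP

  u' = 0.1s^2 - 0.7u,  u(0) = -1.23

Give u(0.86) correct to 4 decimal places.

Heun: k1 = f(s_n, u_n); k2 = f(s_n + h, u_n + h·k1); u_{n+1} = u_n + (h/2)·(k1 + k2).
s=0.000000, u=-1.230000:
  k1 = f(0.000000, -1.230000) = 0.861000
  k2 = f(0.430000, -0.859770) = 0.620329
  u ← -1.230000 + (0.43/2)·(0.861000 + 0.620329) = -0.911514
s=0.430000, u=-0.911514:
  k1 = f(0.430000, -0.911514) = 0.656550
  k2 = f(0.860000, -0.629198) = 0.514398
  u ← -0.911514 + (0.43/2)·(0.656550 + 0.514398) = -0.659760
u(0.86) ≈ -0.6598

-0.6598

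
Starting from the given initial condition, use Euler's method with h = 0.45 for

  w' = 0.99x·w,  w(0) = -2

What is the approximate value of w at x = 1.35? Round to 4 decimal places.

-3.3636

Euler: w_{n+1} = w_n + h·f(x_n, w_n).
x=0.000000, w=-2.000000: f=0.000000 → w ← -2.000000 + 0.45·0.000000 = -2.000000
x=0.450000, w=-2.000000: f=-0.891000 → w ← -2.000000 + 0.45·(-0.891000) = -2.400950
x=0.900000, w=-2.400950: f=-2.139246 → w ← -2.400950 + 0.45·(-2.139246) = -3.363611
w(1.35) ≈ -3.3636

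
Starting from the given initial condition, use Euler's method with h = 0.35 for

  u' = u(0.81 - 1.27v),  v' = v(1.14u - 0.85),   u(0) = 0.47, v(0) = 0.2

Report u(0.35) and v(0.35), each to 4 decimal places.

0.5615, 0.1780

Euler on (u,v): u_{n+1} = u_n + h·u', v_{n+1} = v_n + h·v'.
0.000000: (0.470000, 0.200000); f=(0.261320, -0.062840) → (0.561462, 0.178006)
(u(0.35), v(0.35)) ≈ (0.5615, 0.1780)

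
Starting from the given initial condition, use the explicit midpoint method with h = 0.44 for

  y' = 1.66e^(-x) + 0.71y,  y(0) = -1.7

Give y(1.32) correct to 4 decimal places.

-2.0858

Midpoint: k1 = f(x_n, y_n); k2 = f(x_n + h/2, y_n + (h/2)·k1); y_{n+1} = y_n + h·k2.
x=0.000000, y=-1.700000:
  k1 = f(0.000000, -1.700000) = 0.453000
  k2 = f(0.220000, -1.600340) = 0.195940
  y ← -1.700000 + 0.44·0.195940 = -1.613786
x=0.440000, y=-1.613786:
  k1 = f(0.440000, -1.613786) = -0.076688
  k2 = f(0.660000, -1.630658) = -0.299794
  y ← -1.613786 + 0.44·(-0.299794) = -1.745696
x=0.880000, y=-1.745696:
  k1 = f(0.880000, -1.745696) = -0.550904
  k2 = f(1.100000, -1.866895) = -0.772929
  y ← -1.745696 + 0.44·(-0.772929) = -2.085785
y(1.32) ≈ -2.0858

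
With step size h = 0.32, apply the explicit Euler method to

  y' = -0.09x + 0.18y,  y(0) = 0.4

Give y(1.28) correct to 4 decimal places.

Euler: y_{n+1} = y_n + h·f(x_n, y_n).
x=0.000000, y=0.400000: f=0.072000 → y ← 0.400000 + 0.32·0.072000 = 0.423040
x=0.320000, y=0.423040: f=0.047347 → y ← 0.423040 + 0.32·0.047347 = 0.438191
x=0.640000, y=0.438191: f=0.021274 → y ← 0.438191 + 0.32·0.021274 = 0.444999
x=0.960000, y=0.444999: f=-0.006300 → y ← 0.444999 + 0.32·(-0.006300) = 0.442983
y(1.28) ≈ 0.4430

0.4430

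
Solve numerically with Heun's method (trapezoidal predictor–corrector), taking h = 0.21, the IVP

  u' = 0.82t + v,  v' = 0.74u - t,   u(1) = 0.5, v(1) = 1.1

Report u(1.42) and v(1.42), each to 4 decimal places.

Heun on (u,v): k1 = f(t_n, state_n); k2 = f(t_n + h, state_n + h·k1); state_{n+1} = state_n + (h/2)·(k1 + k2).
1.000000: (0.500000, 1.100000)
  k1 = (1.920000, -0.630000)
  predictor → (0.903200, 0.967700)
  k2 = (1.959900, -0.541632)
  → (0.907390, 0.976979)
1.210000: (0.907390, 0.976979)
  k1 = (1.969179, -0.538532)
  predictor → (1.320917, 0.863887)
  k2 = (2.028287, -0.442521)
  → (1.327123, 0.873968)
(u(1.42), v(1.42)) ≈ (1.3271, 0.8740)

1.3271, 0.8740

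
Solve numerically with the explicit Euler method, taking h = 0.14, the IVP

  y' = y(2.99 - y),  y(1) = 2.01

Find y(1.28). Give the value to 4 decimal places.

Euler: y_{n+1} = y_n + h·f(x_n, y_n).
x=1.000000, y=2.010000: f=1.969800 → y ← 2.010000 + 0.14·1.969800 = 2.285772
x=1.140000, y=2.285772: f=1.609705 → y ← 2.285772 + 0.14·1.609705 = 2.511131
y(1.28) ≈ 2.5111

2.5111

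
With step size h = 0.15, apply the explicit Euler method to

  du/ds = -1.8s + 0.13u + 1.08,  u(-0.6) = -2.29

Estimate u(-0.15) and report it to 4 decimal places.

-1.5578

Euler: u_{n+1} = u_n + h·f(s_n, u_n).
s=-0.600000, u=-2.290000: f=1.862300 → u ← -2.290000 + 0.15·1.862300 = -2.010655
s=-0.450000, u=-2.010655: f=1.628615 → u ← -2.010655 + 0.15·1.628615 = -1.766363
s=-0.300000, u=-1.766363: f=1.390373 → u ← -1.766363 + 0.15·1.390373 = -1.557807
u(-0.15) ≈ -1.5578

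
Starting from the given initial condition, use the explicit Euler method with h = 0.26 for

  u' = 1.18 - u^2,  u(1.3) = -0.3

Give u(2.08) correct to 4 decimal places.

0.5750

Euler: u_{n+1} = u_n + h·f(x_n, u_n).
x=1.300000, u=-0.300000: f=1.090000 → u ← -0.300000 + 0.26·1.090000 = -0.016600
x=1.560000, u=-0.016600: f=1.179724 → u ← -0.016600 + 0.26·1.179724 = 0.290128
x=1.820000, u=0.290128: f=1.095826 → u ← 0.290128 + 0.26·1.095826 = 0.575043
u(2.08) ≈ 0.5750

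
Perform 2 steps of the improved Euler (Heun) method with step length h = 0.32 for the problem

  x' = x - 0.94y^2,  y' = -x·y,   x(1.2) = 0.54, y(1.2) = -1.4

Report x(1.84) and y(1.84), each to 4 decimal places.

-0.3233, -1.2792

Heun on (x,y): k1 = f(t_n, state_n); k2 = f(t_n + h, state_n + h·k1); state_{n+1} = state_n + (h/2)·(k1 + k2).
1.200000: (0.540000, -1.400000)
  k1 = (-1.302400, 0.756000)
  predictor → (0.123232, -1.158080)
  k2 = (-1.137448, 0.142713)
  → (0.149624, -1.256206)
1.520000: (0.149624, -1.256206)
  k1 = (-1.333746, 0.187959)
  predictor → (-0.277174, -1.196059)
  k2 = (-1.621899, -0.331517)
  → (-0.323279, -1.279175)
(x(1.84), y(1.84)) ≈ (-0.3233, -1.2792)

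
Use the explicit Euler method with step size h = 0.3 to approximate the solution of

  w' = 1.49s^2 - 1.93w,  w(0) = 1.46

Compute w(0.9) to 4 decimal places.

0.2868

Euler: w_{n+1} = w_n + h·f(s_n, w_n).
s=0.000000, w=1.460000: f=-2.817800 → w ← 1.460000 + 0.3·(-2.817800) = 0.614660
s=0.300000, w=0.614660: f=-1.052194 → w ← 0.614660 + 0.3·(-1.052194) = 0.299002
s=0.600000, w=0.299002: f=-0.040674 → w ← 0.299002 + 0.3·(-0.040674) = 0.286800
w(0.9) ≈ 0.2868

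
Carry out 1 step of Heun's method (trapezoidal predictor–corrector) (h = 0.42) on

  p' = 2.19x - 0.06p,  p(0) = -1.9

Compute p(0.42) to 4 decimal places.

Heun: k1 = f(x_n, p_n); k2 = f(x_n + h, p_n + h·k1); p_{n+1} = p_n + (h/2)·(k1 + k2).
x=0.000000, p=-1.900000:
  k1 = f(0.000000, -1.900000) = 0.114000
  k2 = f(0.420000, -1.852120) = 1.030927
  p ← -1.900000 + (0.42/2)·(0.114000 + 1.030927) = -1.659565
p(0.42) ≈ -1.6596

-1.6596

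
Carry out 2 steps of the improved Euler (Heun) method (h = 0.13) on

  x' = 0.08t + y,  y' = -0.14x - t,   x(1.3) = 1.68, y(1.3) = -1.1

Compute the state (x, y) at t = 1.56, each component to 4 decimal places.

Heun on (x,y): k1 = f(t_n, state_n); k2 = f(t_n + h, state_n + h·k1); state_{n+1} = state_n + (h/2)·(k1 + k2).
1.300000: (1.680000, -1.100000)
  k1 = (-0.996000, -1.535200)
  predictor → (1.550520, -1.299576)
  k2 = (-1.185176, -1.647073)
  → (1.538224, -1.306848)
1.430000: (1.538224, -1.306848)
  k1 = (-1.192448, -1.645351)
  predictor → (1.383205, -1.520743)
  k2 = (-1.395943, -1.753649)
  → (1.369978, -1.527783)
(x(1.56), y(1.56)) ≈ (1.3700, -1.5278)

1.3700, -1.5278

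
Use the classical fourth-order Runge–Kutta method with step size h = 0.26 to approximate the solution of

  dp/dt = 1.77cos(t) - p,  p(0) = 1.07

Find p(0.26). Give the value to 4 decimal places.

RK4: k1 = f(t_n, p_n); k2 = f(t_n + h/2, p_n + (h/2)·k1); k3 = f(t_n + h/2, p_n + (h/2)·k2); k4 = f(t_n + h, p_n + h·k3); p_{n+1} = p_n + (h/6)·(k1 + 2k2 + 2k3 + k4).
t=0.000000, p=1.070000:
  k1 = f(0.000000, 1.070000) = 0.700000
  k2 = f(0.130000, 1.161000) = 0.594065
  k3 = f(0.130000, 1.147228) = 0.607836
  k4 = f(0.260000, 1.228037) = 0.482473
  p ← 1.070000 + (0.26/6)·(k1 + 2k2 + 2k3 + k4) = 1.225405
p(0.26) ≈ 1.2254

1.2254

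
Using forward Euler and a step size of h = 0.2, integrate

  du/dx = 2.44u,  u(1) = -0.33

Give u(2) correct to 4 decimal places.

Euler: u_{n+1} = u_n + h·f(x_n, u_n).
x=1.000000, u=-0.330000: f=-0.805200 → u ← -0.330000 + 0.2·(-0.805200) = -0.491040
x=1.200000, u=-0.491040: f=-1.198138 → u ← -0.491040 + 0.2·(-1.198138) = -0.730668
x=1.400000, u=-0.730668: f=-1.782829 → u ← -0.730668 + 0.2·(-1.782829) = -1.087233
x=1.600000, u=-1.087233: f=-2.652849 → u ← -1.087233 + 0.2·(-2.652849) = -1.617803
x=1.800000, u=-1.617803: f=-3.947440 → u ← -1.617803 + 0.2·(-3.947440) = -2.407291
u(2) ≈ -2.4073

-2.4073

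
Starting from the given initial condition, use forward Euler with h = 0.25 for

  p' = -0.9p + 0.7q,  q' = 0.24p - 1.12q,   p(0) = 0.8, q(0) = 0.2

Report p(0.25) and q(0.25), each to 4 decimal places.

0.6550, 0.1920

Euler on (p,q): p_{n+1} = p_n + h·p', q_{n+1} = q_n + h·q'.
0.000000: (0.800000, 0.200000); f=(-0.580000, -0.032000) → (0.655000, 0.192000)
(p(0.25), q(0.25)) ≈ (0.6550, 0.1920)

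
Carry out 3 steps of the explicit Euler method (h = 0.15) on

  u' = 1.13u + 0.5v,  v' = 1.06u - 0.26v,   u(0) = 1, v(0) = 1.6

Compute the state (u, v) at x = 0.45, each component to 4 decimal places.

Euler on (u,v): u_{n+1} = u_n + h·u', v_{n+1} = v_n + h·v'.
0.000000: (1.000000, 1.600000); f=(1.930000, 0.644000) → (1.289500, 1.696600)
0.150000: (1.289500, 1.696600); f=(2.305435, 0.925754) → (1.635315, 1.835463)
0.300000: (1.635315, 1.835463); f=(2.765638, 1.256214) → (2.050161, 2.023895)
(u(0.45), v(0.45)) ≈ (2.0502, 2.0239)

2.0502, 2.0239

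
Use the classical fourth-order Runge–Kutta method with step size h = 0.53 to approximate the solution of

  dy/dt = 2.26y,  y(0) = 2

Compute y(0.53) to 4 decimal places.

RK4: k1 = f(t_n, y_n); k2 = f(t_n + h/2, y_n + (h/2)·k1); k3 = f(t_n + h/2, y_n + (h/2)·k2); k4 = f(t_n + h, y_n + h·k3); y_{n+1} = y_n + (h/6)·(k1 + 2k2 + 2k3 + k4).
t=0.000000, y=2.000000:
  k1 = f(0.000000, 2.000000) = 4.520000
  k2 = f(0.265000, 3.197800) = 7.227028
  k3 = f(0.265000, 3.915162) = 8.848267
  k4 = f(0.530000, 6.689582) = 15.118454
  y ← 2.000000 + (0.53/6)·(k1 + 2k2 + 2k3 + k4) = 6.574699
y(0.53) ≈ 6.5747

6.5747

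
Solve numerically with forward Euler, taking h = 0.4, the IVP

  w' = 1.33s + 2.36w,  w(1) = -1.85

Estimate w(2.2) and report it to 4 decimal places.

-9.1753

Euler: w_{n+1} = w_n + h·f(s_n, w_n).
s=1.000000, w=-1.850000: f=-3.036000 → w ← -1.850000 + 0.4·(-3.036000) = -3.064400
s=1.400000, w=-3.064400: f=-5.369984 → w ← -3.064400 + 0.4·(-5.369984) = -5.212394
s=1.800000, w=-5.212394: f=-9.907249 → w ← -5.212394 + 0.4·(-9.907249) = -9.175293
w(2.2) ≈ -9.1753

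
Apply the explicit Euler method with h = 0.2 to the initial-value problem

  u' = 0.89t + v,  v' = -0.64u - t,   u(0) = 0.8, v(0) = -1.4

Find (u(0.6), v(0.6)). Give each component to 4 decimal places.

0.0045, -1.7216

Euler on (u,v): u_{n+1} = u_n + h·u', v_{n+1} = v_n + h·v'.
0.000000: (0.800000, -1.400000); f=(-1.400000, -0.512000) → (0.520000, -1.502400)
0.200000: (0.520000, -1.502400); f=(-1.324400, -0.532800) → (0.255120, -1.608960)
0.400000: (0.255120, -1.608960); f=(-1.252960, -0.563277) → (0.004528, -1.721615)
(u(0.6), v(0.6)) ≈ (0.0045, -1.7216)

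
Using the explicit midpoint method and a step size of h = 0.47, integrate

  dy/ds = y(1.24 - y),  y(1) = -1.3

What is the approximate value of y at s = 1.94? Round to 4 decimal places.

-64.4856

Midpoint: k1 = f(s_n, y_n); k2 = f(s_n + h/2, y_n + (h/2)·k1); y_{n+1} = y_n + h·k2.
s=1.000000, y=-1.300000:
  k1 = f(1.000000, -1.300000) = -3.302000
  k2 = f(1.235000, -2.075970) = -6.883854
  y ← -1.300000 + 0.47·(-6.883854) = -4.535411
s=1.470000, y=-4.535411:
  k1 = f(1.470000, -4.535411) = -26.193868
  k2 = f(1.705000, -10.690970) = -127.553651
  y ← -4.535411 + 0.47·(-127.553651) = -64.485628
y(1.94) ≈ -64.4856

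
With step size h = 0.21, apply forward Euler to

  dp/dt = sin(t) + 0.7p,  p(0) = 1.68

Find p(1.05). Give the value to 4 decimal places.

3.8122

Euler: p_{n+1} = p_n + h·f(t_n, p_n).
t=0.000000, p=1.680000: f=1.176000 → p ← 1.680000 + 0.21·1.176000 = 1.926960
t=0.210000, p=1.926960: f=1.557332 → p ← 1.926960 + 0.21·1.557332 = 2.254000
t=0.420000, p=2.254000: f=1.985560 → p ← 2.254000 + 0.21·1.985560 = 2.670967
t=0.630000, p=2.670967: f=2.458822 → p ← 2.670967 + 0.21·2.458822 = 3.187320
t=0.840000, p=3.187320: f=2.975767 → p ← 3.187320 + 0.21·2.975767 = 3.812231
p(1.05) ≈ 3.8122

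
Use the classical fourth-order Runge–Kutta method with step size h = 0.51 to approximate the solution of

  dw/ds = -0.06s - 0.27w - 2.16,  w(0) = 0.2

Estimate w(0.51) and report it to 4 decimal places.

-0.8623

RK4: k1 = f(s_n, w_n); k2 = f(s_n + h/2, w_n + (h/2)·k1); k3 = f(s_n + h/2, w_n + (h/2)·k2); k4 = f(s_n + h, w_n + h·k3); w_{n+1} = w_n + (h/6)·(k1 + 2k2 + 2k3 + k4).
s=0.000000, w=0.200000:
  k1 = f(0.000000, 0.200000) = -2.214000
  k2 = f(0.255000, -0.364570) = -2.076866
  k3 = f(0.255000, -0.329601) = -2.086308
  k4 = f(0.510000, -0.864017) = -1.957315
  w ← 0.200000 + (0.51/6)·(k1 + 2k2 + 2k3 + k4) = -0.862301
w(0.51) ≈ -0.8623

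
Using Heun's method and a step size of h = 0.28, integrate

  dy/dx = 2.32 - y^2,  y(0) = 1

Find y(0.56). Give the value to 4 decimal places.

1.3800

Heun: k1 = f(x_n, y_n); k2 = f(x_n + h, y_n + h·k1); y_{n+1} = y_n + (h/2)·(k1 + k2).
x=0.000000, y=1.000000:
  k1 = f(0.000000, 1.000000) = 1.320000
  k2 = f(0.280000, 1.369600) = 0.444196
  y ← 1.000000 + (0.28/2)·(1.320000 + 0.444196) = 1.246987
x=0.280000, y=1.246987:
  k1 = f(0.280000, 1.246987) = 0.765022
  k2 = f(0.560000, 1.461194) = 0.184913
  y ← 1.246987 + (0.28/2)·(0.765022 + 0.184913) = 1.379978
y(0.56) ≈ 1.3800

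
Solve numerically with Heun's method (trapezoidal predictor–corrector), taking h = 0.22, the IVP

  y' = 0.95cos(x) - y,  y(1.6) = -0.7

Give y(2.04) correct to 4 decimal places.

-0.5427

Heun: k1 = f(x_n, y_n); k2 = f(x_n + h, y_n + h·k1); y_{n+1} = y_n + (h/2)·(k1 + k2).
x=1.600000, y=-0.700000:
  k1 = f(1.600000, -0.700000) = 0.672260
  k2 = f(1.820000, -0.552103) = 0.317802
  y ← -0.700000 + (0.22/2)·(0.672260 + 0.317802) = -0.591093
x=1.820000, y=-0.591093:
  k1 = f(1.820000, -0.591093) = 0.356792
  k2 = f(2.040000, -0.512599) = 0.083031
  y ← -0.591093 + (0.22/2)·(0.356792 + 0.083031) = -0.542713
y(2.04) ≈ -0.5427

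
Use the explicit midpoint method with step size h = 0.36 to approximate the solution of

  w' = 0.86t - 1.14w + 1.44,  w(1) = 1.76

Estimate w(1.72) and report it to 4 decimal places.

2.0825

Midpoint: k1 = f(t_n, w_n); k2 = f(t_n + h/2, w_n + (h/2)·k1); w_{n+1} = w_n + h·k2.
t=1.000000, w=1.760000:
  k1 = f(1.000000, 1.760000) = 0.293600
  k2 = f(1.180000, 1.812848) = 0.388153
  w ← 1.760000 + 0.36·0.388153 = 1.899735
t=1.360000, w=1.899735:
  k1 = f(1.360000, 1.899735) = 0.443902
  k2 = f(1.540000, 1.979638) = 0.507613
  w ← 1.899735 + 0.36·0.507613 = 2.082476
w(1.72) ≈ 2.0825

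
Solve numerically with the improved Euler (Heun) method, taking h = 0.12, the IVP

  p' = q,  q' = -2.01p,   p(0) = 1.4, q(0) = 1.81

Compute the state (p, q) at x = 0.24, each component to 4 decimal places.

Heun on (p,q): k1 = f(x_n, state_n); k2 = f(x_n + h, state_n + h·k1); state_{n+1} = state_n + (h/2)·(k1 + k2).
0.000000: (1.400000, 1.810000)
  k1 = (1.810000, -2.814000)
  predictor → (1.617200, 1.472320)
  k2 = (1.472320, -3.250572)
  → (1.596939, 1.446126)
0.120000: (1.596939, 1.446126)
  k1 = (1.446126, -3.209848)
  predictor → (1.770474, 1.060944)
  k2 = (1.060944, -3.558653)
  → (1.747363, 1.040016)
(p(0.24), q(0.24)) ≈ (1.7474, 1.0400)

1.7474, 1.0400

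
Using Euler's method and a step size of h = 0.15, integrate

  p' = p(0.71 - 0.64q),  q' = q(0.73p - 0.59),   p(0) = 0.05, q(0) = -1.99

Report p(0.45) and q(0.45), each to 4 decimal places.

Euler on (p,q): p_{n+1} = p_n + h·p', q_{n+1} = q_n + h·q'.
0.000000: (0.050000, -1.990000); f=(0.099180, 1.101465) → (0.064877, -1.824780)
0.150000: (0.064877, -1.824780); f=(0.121830, 0.990198) → (0.083151, -1.676250)
0.300000: (0.083151, -1.676250); f=(0.148242, 0.887238) → (0.105388, -1.543165)
(p(0.45), q(0.45)) ≈ (0.1054, -1.5432)

0.1054, -1.5432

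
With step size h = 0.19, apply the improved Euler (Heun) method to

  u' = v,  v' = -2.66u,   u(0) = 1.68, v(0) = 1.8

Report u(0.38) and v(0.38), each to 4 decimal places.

Heun on (u,v): k1 = f(x_n, state_n); k2 = f(x_n + h, state_n + h·k1); state_{n+1} = state_n + (h/2)·(k1 + k2).
0.000000: (1.680000, 1.800000)
  k1 = (1.800000, -4.468800)
  predictor → (2.022000, 0.950928)
  k2 = (0.950928, -5.378520)
  → (1.941338, 0.864505)
0.190000: (1.941338, 0.864505)
  k1 = (0.864505, -5.163960)
  predictor → (2.105594, -0.116648)
  k2 = (-0.116648, -5.600880)
  → (2.012385, -0.158155)
(u(0.38), v(0.38)) ≈ (2.0124, -0.1582)

2.0124, -0.1582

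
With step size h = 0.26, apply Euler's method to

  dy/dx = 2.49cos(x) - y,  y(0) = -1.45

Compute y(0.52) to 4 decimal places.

Euler: y_{n+1} = y_n + h·f(x_n, y_n).
x=0.000000, y=-1.450000: f=3.940000 → y ← -1.450000 + 0.26·3.940000 = -0.425600
x=0.260000, y=-0.425600: f=2.831911 → y ← -0.425600 + 0.26·2.831911 = 0.310697
y(0.52) ≈ 0.3107

0.3107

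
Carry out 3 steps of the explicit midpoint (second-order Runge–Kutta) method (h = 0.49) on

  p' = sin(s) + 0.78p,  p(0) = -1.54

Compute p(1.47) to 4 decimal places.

-3.4132

Midpoint: k1 = f(s_n, p_n); k2 = f(s_n + h/2, p_n + (h/2)·k1); p_{n+1} = p_n + h·k2.
s=0.000000, p=-1.540000:
  k1 = f(0.000000, -1.540000) = -1.201200
  k2 = f(0.245000, -1.834294) = -1.188193
  p ← -1.540000 + 0.49·(-1.188193) = -2.122215
s=0.490000, p=-2.122215:
  k1 = f(0.490000, -2.122215) = -1.184701
  k2 = f(0.735000, -2.412466) = -1.211137
  p ← -2.122215 + 0.49·(-1.211137) = -2.715672
s=0.980000, p=-2.715672:
  k1 = f(0.980000, -2.715672) = -1.287726
  k2 = f(1.225000, -3.031165) = -1.423502
  p ← -2.715672 + 0.49·(-1.423502) = -3.413188
p(1.47) ≈ -3.4132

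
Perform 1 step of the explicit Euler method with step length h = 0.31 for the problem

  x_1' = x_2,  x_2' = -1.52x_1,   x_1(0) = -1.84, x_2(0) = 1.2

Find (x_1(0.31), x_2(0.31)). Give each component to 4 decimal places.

-1.4680, 2.0670

Euler on (x_1,x_2): x_1_{n+1} = x_1_n + h·x_1', x_2_{n+1} = x_2_n + h·x_2'.
0.000000: (-1.840000, 1.200000); f=(1.200000, 2.796800) → (-1.468000, 2.067008)
(x_1(0.31), x_2(0.31)) ≈ (-1.4680, 2.0670)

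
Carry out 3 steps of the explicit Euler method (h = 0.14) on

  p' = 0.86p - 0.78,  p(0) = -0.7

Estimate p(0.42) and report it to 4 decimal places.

-1.3531

Euler: p_{n+1} = p_n + h·f(t_n, p_n).
t=0.000000, p=-0.700000: f=-1.382000 → p ← -0.700000 + 0.14·(-1.382000) = -0.893480
t=0.140000, p=-0.893480: f=-1.548393 → p ← -0.893480 + 0.14·(-1.548393) = -1.110255
t=0.280000, p=-1.110255: f=-1.734819 → p ← -1.110255 + 0.14·(-1.734819) = -1.353130
p(0.42) ≈ -1.3531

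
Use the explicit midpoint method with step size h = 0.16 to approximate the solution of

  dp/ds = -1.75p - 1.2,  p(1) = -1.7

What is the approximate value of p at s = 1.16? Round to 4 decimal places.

-1.4558

Midpoint: k1 = f(s_n, p_n); k2 = f(s_n + h/2, p_n + (h/2)·k1); p_{n+1} = p_n + h·k2.
s=1.000000, p=-1.700000:
  k1 = f(1.000000, -1.700000) = 1.775000
  k2 = f(1.080000, -1.558000) = 1.526500
  p ← -1.700000 + 0.16·1.526500 = -1.455760
p(1.16) ≈ -1.4558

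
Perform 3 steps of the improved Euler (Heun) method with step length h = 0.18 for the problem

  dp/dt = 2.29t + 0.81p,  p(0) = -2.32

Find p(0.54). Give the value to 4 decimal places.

Heun: k1 = f(t_n, p_n); k2 = f(t_n + h, p_n + h·k1); p_{n+1} = p_n + (h/2)·(k1 + k2).
t=0.000000, p=-2.320000:
  k1 = f(0.000000, -2.320000) = -1.879200
  k2 = f(0.180000, -2.658256) = -1.740987
  p ← -2.320000 + (0.18/2)·(-1.879200 + (-1.740987)) = -2.645817
t=0.180000, p=-2.645817:
  k1 = f(0.180000, -2.645817) = -1.730912
  k2 = f(0.360000, -2.957381) = -1.571079
  p ← -2.645817 + (0.18/2)·(-1.730912 + (-1.571079)) = -2.942996
t=0.360000, p=-2.942996:
  k1 = f(0.360000, -2.942996) = -1.559427
  k2 = f(0.540000, -3.223693) = -1.374591
  p ← -2.942996 + (0.18/2)·(-1.559427 + (-1.374591)) = -3.207058
p(0.54) ≈ -3.2071

-3.2071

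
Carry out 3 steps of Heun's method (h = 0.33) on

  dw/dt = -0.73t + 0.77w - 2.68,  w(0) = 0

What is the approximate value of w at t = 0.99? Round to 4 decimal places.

-4.3795

Heun: k1 = f(t_n, w_n); k2 = f(t_n + h, w_n + h·k1); w_{n+1} = w_n + (h/2)·(k1 + k2).
t=0.000000, w=0.000000:
  k1 = f(0.000000, 0.000000) = -2.680000
  k2 = f(0.330000, -0.884400) = -3.601888
  w ← 0.000000 + (0.33/2)·(-2.680000 + (-3.601888)) = -1.036512
t=0.330000, w=-1.036512:
  k1 = f(0.330000, -1.036512) = -3.719014
  k2 = f(0.660000, -2.263786) = -4.904915
  w ← -1.036512 + (0.33/2)·(-3.719014 + (-4.904915)) = -2.459460
t=0.660000, w=-2.459460:
  k1 = f(0.660000, -2.459460) = -5.055584
  k2 = f(0.990000, -4.127803) = -6.581108
  w ← -2.459460 + (0.33/2)·(-5.055584 + (-6.581108)) = -4.379514
w(0.99) ≈ -4.3795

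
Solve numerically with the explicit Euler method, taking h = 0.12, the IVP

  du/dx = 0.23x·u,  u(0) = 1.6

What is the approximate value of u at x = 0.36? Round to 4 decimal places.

1.6159

Euler: u_{n+1} = u_n + h·f(x_n, u_n).
x=0.000000, u=1.600000: f=0.000000 → u ← 1.600000 + 0.12·0.000000 = 1.600000
x=0.120000, u=1.600000: f=0.044160 → u ← 1.600000 + 0.12·0.044160 = 1.605299
x=0.240000, u=1.605299: f=0.088613 → u ← 1.605299 + 0.12·0.088613 = 1.615933
u(0.36) ≈ 1.6159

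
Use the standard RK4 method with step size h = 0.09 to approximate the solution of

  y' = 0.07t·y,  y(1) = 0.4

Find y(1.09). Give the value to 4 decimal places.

0.4026

RK4: k1 = f(t_n, y_n); k2 = f(t_n + h/2, y_n + (h/2)·k1); k3 = f(t_n + h/2, y_n + (h/2)·k2); k4 = f(t_n + h, y_n + h·k3); y_{n+1} = y_n + (h/6)·(k1 + 2k2 + 2k3 + k4).
t=1.000000, y=0.400000:
  k1 = f(1.000000, 0.400000) = 0.028000
  k2 = f(1.045000, 0.401260) = 0.029352
  k3 = f(1.045000, 0.401321) = 0.029357
  k4 = f(1.090000, 0.402642) = 0.030722
  y ← 0.400000 + (0.09/6)·(k1 + 2k2 + 2k3 + k4) = 0.402642
y(1.09) ≈ 0.4026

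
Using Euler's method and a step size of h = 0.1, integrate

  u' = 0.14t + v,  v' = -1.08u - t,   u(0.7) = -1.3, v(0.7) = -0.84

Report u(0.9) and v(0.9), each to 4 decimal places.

-1.4400, -0.7012

Euler on (u,v): u_{n+1} = u_n + h·u', v_{n+1} = v_n + h·v'.
0.700000: (-1.300000, -0.840000); f=(-0.742000, 0.704000) → (-1.374200, -0.769600)
0.800000: (-1.374200, -0.769600); f=(-0.657600, 0.684136) → (-1.439960, -0.701186)
(u(0.9), v(0.9)) ≈ (-1.4400, -0.7012)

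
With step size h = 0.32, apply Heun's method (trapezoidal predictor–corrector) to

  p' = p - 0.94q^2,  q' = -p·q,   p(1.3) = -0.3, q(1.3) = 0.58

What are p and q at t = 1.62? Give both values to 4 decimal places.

-0.5389, 0.6584

Heun on (p,q): k1 = f(t_n, state_n); k2 = f(t_n + h, state_n + h·k1); state_{n+1} = state_n + (h/2)·(k1 + k2).
1.300000: (-0.300000, 0.580000)
  k1 = (-0.616216, 0.174000)
  predictor → (-0.497189, 0.635680)
  k2 = (-0.877033, 0.316053)
  → (-0.538920, 0.658409)
(p(1.62), q(1.62)) ≈ (-0.5389, 0.6584)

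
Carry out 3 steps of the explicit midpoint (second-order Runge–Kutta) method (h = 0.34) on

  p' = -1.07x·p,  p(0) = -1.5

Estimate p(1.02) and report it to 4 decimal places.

Midpoint: k1 = f(x_n, p_n); k2 = f(x_n + h/2, p_n + (h/2)·k1); p_{n+1} = p_n + h·k2.
x=0.000000, p=-1.500000:
  k1 = f(0.000000, -1.500000) = 0.000000
  k2 = f(0.170000, -1.500000) = 0.272850
  p ← -1.500000 + 0.34·0.272850 = -1.407231
x=0.340000, p=-1.407231:
  k1 = f(0.340000, -1.407231) = 0.511951
  k2 = f(0.510000, -1.320199) = 0.720433
  p ← -1.407231 + 0.34·0.720433 = -1.162284
x=0.680000, p=-1.162284:
  k1 = f(0.680000, -1.162284) = 0.845678
  k2 = f(0.850000, -1.018519) = 0.926343
  p ← -1.162284 + 0.34·0.926343 = -0.847327
p(1.02) ≈ -0.8473

-0.8473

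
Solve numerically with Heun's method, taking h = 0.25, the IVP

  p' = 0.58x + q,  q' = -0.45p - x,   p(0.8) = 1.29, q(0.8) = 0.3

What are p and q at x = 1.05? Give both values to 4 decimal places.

Heun on (p,q): k1 = f(x_n, state_n); k2 = f(x_n + h, state_n + h·k1); state_{n+1} = state_n + (h/2)·(k1 + k2).
0.800000: (1.290000, 0.300000)
  k1 = (0.764000, -1.380500)
  predictor → (1.481000, -0.045125)
  k2 = (0.563875, -1.716450)
  → (1.455984, -0.087119)
(p(1.05), q(1.05)) ≈ (1.4560, -0.0871)

1.4560, -0.0871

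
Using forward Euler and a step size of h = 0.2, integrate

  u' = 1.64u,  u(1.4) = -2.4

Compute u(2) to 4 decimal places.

-5.6209

Euler: u_{n+1} = u_n + h·f(t_n, u_n).
t=1.400000, u=-2.400000: f=-3.936000 → u ← -2.400000 + 0.2·(-3.936000) = -3.187200
t=1.600000, u=-3.187200: f=-5.227008 → u ← -3.187200 + 0.2·(-5.227008) = -4.232602
t=1.800000, u=-4.232602: f=-6.941467 → u ← -4.232602 + 0.2·(-6.941467) = -5.620895
u(2) ≈ -5.6209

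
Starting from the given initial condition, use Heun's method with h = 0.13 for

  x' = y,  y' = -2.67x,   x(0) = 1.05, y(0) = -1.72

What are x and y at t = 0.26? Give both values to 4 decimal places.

Heun on (x,y): k1 = f(t_n, state_n); k2 = f(t_n + h, state_n + h·k1); state_{n+1} = state_n + (h/2)·(k1 + k2).
0.000000: (1.050000, -1.720000)
  k1 = (-1.720000, -2.803500)
  predictor → (0.826400, -2.084455)
  k2 = (-2.084455, -2.206488)
  → (0.802710, -2.045649)
0.130000: (0.802710, -2.045649)
  k1 = (-2.045649, -2.143237)
  predictor → (0.536776, -2.324270)
  k2 = (-2.324270, -1.433192)
  → (0.518666, -2.278117)
(x(0.26), y(0.26)) ≈ (0.5187, -2.2781)

0.5187, -2.2781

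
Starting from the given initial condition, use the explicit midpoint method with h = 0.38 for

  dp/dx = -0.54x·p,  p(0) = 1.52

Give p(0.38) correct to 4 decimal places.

1.4607

Midpoint: k1 = f(x_n, p_n); k2 = f(x_n + h/2, p_n + (h/2)·k1); p_{n+1} = p_n + h·k2.
x=0.000000, p=1.520000:
  k1 = f(0.000000, 1.520000) = 0.000000
  k2 = f(0.190000, 1.520000) = -0.155952
  p ← 1.520000 + 0.38·(-0.155952) = 1.460738
p(0.38) ≈ 1.4607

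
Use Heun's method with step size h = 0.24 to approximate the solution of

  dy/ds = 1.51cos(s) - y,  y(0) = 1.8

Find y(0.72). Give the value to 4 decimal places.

Heun: k1 = f(s_n, y_n); k2 = f(s_n + h, y_n + h·k1); y_{n+1} = y_n + (h/2)·(k1 + k2).
s=0.000000, y=1.800000:
  k1 = f(0.000000, 1.800000) = -0.290000
  k2 = f(0.240000, 1.730400) = -0.263680
  y ← 1.800000 + (0.24/2)·(-0.290000 + (-0.263680)) = 1.733558
s=0.240000, y=1.733558:
  k1 = f(0.240000, 1.733558) = -0.266838
  k2 = f(0.480000, 1.669517) = -0.330155
  y ← 1.733558 + (0.24/2)·(-0.266838 + (-0.330155)) = 1.661919
s=0.480000, y=1.661919:
  k1 = f(0.480000, 1.661919) = -0.322557
  k2 = f(0.720000, 1.584506) = -0.449279
  y ← 1.661919 + (0.24/2)·(-0.322557 + (-0.449279)) = 1.569299
y(0.72) ≈ 1.5693

1.5693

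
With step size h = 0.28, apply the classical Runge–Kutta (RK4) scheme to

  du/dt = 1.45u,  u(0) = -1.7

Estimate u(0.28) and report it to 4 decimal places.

-2.5512

RK4: k1 = f(t_n, u_n); k2 = f(t_n + h/2, u_n + (h/2)·k1); k3 = f(t_n + h/2, u_n + (h/2)·k2); k4 = f(t_n + h, u_n + h·k3); u_{n+1} = u_n + (h/6)·(k1 + 2k2 + 2k3 + k4).
t=0.000000, u=-1.700000:
  k1 = f(0.000000, -1.700000) = -2.465000
  k2 = f(0.140000, -2.045100) = -2.965395
  k3 = f(0.140000, -2.115155) = -3.066975
  k4 = f(0.280000, -2.558753) = -3.710192
  u ← -1.700000 + (0.28/6)·(k1 + 2k2 + 2k3 + k4) = -2.551197
u(0.28) ≈ -2.5512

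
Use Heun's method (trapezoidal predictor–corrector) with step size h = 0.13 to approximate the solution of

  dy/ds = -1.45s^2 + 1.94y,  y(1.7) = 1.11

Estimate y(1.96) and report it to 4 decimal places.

0.2295

Heun: k1 = f(s_n, y_n); k2 = f(s_n + h, y_n + h·k1); y_{n+1} = y_n + (h/2)·(k1 + k2).
s=1.700000, y=1.110000:
  k1 = f(1.700000, 1.110000) = -2.037100
  k2 = f(1.830000, 0.845177) = -3.216262
  y ← 1.110000 + (0.13/2)·(-2.037100 + (-3.216262)) = 0.768531
s=1.830000, y=0.768531:
  k1 = f(1.830000, 0.768531) = -3.364954
  k2 = f(1.960000, 0.331087) = -4.928010
  y ← 0.768531 + (0.13/2)·(-3.364954 + (-4.928010)) = 0.229489
y(1.96) ≈ 0.2295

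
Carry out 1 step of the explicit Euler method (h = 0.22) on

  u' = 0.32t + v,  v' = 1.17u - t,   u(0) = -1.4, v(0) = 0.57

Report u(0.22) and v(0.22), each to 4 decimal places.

Euler on (u,v): u_{n+1} = u_n + h·u', v_{n+1} = v_n + h·v'.
0.000000: (-1.400000, 0.570000); f=(0.570000, -1.638000) → (-1.274600, 0.209640)
(u(0.22), v(0.22)) ≈ (-1.2746, 0.2096)

-1.2746, 0.2096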